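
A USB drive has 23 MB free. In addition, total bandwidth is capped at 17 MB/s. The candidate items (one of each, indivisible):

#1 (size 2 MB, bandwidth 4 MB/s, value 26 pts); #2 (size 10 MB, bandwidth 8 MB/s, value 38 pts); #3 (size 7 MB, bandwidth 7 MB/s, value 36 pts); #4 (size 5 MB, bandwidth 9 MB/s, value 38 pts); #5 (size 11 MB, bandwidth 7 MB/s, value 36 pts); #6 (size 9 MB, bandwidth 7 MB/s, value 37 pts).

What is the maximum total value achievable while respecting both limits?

76 pts

Feasible sets respecting both limits:
- #2+#4: size 15, bandwidth 17, value 76
- #2+#6: size 19, bandwidth 15, value 75
- #4+#6: size 14, bandwidth 16, value 75
Best: 76 pts.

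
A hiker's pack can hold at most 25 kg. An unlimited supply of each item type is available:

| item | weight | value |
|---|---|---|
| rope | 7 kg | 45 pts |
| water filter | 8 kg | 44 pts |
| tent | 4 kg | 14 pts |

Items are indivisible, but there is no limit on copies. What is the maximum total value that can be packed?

149 pts

Best value-per-unit is rope at 45/7; filling with it alone gives 3×45 = 135.
Optimal mix: 3×rope + 1×tent → weight 25, value 149.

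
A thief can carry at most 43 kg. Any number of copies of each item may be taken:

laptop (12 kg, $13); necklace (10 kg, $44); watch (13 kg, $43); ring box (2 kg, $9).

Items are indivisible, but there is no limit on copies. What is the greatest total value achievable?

Best value-per-unit is ring box at 9/2, and filling with it alone uses weight 21×2=42. No mix of the others beats 21×9 = 189.

$189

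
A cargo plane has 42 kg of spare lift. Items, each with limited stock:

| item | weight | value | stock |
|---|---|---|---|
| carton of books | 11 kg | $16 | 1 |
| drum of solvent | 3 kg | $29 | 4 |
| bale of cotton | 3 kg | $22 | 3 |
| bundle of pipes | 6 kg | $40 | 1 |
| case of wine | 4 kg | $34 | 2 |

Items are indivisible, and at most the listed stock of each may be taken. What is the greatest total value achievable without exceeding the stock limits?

Top feasible selections:
- 4×drum of solvent + 3×bale of cotton + 1×bundle of pipes + 2×case of wine: weight 35, value 290
- 1×carton of books + 4×drum of solvent + 3×bale of cotton + 1×bundle of pipes + 1×case of wine: weight 42, value 272
- 4×drum of solvent + 2×bale of cotton + 1×bundle of pipes + 2×case of wine: weight 32, value 268
Best: $290.

$290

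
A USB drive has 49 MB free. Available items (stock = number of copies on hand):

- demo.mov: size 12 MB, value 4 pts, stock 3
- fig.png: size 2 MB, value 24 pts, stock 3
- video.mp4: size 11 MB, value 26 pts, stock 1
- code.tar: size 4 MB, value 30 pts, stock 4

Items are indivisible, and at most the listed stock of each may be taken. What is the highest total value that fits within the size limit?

Best selections within size 49 and stock limits:
- 1×demo.mov + 3×fig.png + 1×video.mp4 + 4×code.tar: size 45, value 222
- 3×fig.png + 1×video.mp4 + 4×code.tar: size 33, value 218
- 2×demo.mov + 3×fig.png + 4×code.tar: size 46, value 200
- 1×demo.mov + 2×fig.png + 1×video.mp4 + 4×code.tar: size 43, value 198
Best: 222 pts.

222 pts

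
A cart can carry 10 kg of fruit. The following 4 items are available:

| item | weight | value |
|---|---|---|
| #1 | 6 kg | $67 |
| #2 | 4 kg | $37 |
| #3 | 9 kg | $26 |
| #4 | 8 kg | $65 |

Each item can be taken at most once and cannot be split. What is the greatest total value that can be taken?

$104

This is a 0/1 knapsack; check combinations near the capacity.
- #1+#2: weight 6+4=10, value 67+37=104
- #1: weight 6, value 67
- #4: weight 8, value 65
Best: $104.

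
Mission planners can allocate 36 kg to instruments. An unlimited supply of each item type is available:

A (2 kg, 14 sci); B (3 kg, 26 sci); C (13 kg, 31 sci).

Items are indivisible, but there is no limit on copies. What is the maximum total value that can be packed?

Best value-per-unit is B at 26/3, and filling with it alone uses mass 12×3=36. No mix of the others beats 12×26 = 312.

312 sci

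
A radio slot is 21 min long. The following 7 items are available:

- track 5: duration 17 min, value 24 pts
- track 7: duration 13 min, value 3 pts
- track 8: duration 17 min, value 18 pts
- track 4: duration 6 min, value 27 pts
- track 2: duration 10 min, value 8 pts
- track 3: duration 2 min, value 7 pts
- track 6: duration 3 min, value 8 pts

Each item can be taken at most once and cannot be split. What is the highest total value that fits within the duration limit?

50 pts

Check high-value combinations within 21 min:
- track 4+track 2+track 3+track 6: duration 6+10+2+3=21, value 27+8+7+8=50
- track 4+track 2+track 6: duration 6+10+3=19, value 27+8+8=43
- track 4+track 3+track 6: duration 6+2+3=11, value 27+7+8=42
- track 4+track 2+track 3: duration 6+10+2=18, value 27+8+7=42
- track 7+track 4+track 3: duration 13+6+2=21, value 3+27+7=37
Best: 50 pts.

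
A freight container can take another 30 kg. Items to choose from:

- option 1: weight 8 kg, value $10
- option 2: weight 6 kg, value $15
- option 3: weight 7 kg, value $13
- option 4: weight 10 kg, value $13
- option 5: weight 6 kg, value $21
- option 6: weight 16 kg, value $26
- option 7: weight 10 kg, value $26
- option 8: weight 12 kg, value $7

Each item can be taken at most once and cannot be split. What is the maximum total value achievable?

Check high-value combinations within 30 kg:
- option 2+option 3+option 5+option 7: weight 6+7+6+10=29, value 15+13+21+26=75
- option 1+option 2+option 5+option 7: weight 8+6+6+10=30, value 10+15+21+26=72
- option 2+option 5+option 7: weight 6+6+10=22, value 15+21+26=62
Best: $75.

$75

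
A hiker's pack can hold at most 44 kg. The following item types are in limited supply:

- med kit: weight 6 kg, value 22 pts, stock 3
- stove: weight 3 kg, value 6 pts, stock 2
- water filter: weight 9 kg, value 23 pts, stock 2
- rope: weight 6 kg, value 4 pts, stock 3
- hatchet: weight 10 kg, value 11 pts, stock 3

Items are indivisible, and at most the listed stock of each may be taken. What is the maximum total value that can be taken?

Best selections within weight 44 and stock limits:
- 3×med kit + 2×stove + 2×water filter: weight 42, value 124
- 3×med kit + 1×stove + 2×water filter: weight 39, value 118
- 3×med kit + 2×water filter + 1×rope: weight 42, value 116
Best: 124 pts.

124 pts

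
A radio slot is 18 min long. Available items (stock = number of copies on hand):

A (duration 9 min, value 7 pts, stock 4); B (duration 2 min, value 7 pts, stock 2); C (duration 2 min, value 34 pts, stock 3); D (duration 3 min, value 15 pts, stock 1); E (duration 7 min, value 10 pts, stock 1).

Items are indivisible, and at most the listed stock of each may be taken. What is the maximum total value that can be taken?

134 pts

Top feasible selections:
- 1×B + 3×C + 1×D + 1×E: duration 18, value 134
- 2×B + 3×C + 1×D: duration 13, value 131
Best: 134 pts.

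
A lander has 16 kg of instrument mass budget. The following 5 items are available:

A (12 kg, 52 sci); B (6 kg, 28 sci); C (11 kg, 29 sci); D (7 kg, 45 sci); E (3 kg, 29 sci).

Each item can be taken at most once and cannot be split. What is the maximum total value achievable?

102 sci

Check high-value combinations within 16 kg:
- B+D+E: mass 6+7+3=16, value 28+45+29=102
- A+E: mass 12+3=15, value 52+29=81
- D+E: mass 7+3=10, value 45+29=74
- B+D: mass 6+7=13, value 28+45=73
Best: 102 sci.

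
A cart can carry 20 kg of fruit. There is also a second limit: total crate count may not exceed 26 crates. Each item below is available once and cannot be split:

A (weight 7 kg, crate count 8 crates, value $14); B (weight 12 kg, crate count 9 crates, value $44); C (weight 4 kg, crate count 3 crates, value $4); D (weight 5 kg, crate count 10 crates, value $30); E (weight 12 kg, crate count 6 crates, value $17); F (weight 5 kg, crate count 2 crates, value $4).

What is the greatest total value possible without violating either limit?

$74

Feasible sets respecting both limits:
- B+D: weight 17, crate count 19, value 74
- A+B: weight 19, crate count 17, value 58
- B+C: weight 16, crate count 12, value 48
- A+C+D: weight 16, crate count 21, value 48
Best: $74.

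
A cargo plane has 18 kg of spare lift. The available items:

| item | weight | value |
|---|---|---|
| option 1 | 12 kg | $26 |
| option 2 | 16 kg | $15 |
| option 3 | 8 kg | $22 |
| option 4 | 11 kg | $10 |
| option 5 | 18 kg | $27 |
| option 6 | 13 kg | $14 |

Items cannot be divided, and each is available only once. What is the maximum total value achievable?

$27

Check high-value combinations within 18 kg:
- option 5: weight 18, value 27
- option 1: weight 12, value 26
- option 3: weight 8, value 22
- option 2: weight 16, value 15
Best: $27.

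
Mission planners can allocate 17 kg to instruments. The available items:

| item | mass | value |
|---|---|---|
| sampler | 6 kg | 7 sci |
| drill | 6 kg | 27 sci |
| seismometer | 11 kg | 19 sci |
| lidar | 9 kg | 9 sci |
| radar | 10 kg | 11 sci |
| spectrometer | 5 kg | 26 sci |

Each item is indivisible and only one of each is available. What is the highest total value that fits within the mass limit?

Check high-value combinations within 17 kg:
- sampler+drill+spectrometer: mass 6+6+5=17, value 7+27+26=60
- drill+spectrometer: mass 6+5=11, value 27+26=53
- drill+seismometer: mass 6+11=17, value 27+19=46
- seismometer+spectrometer: mass 11+5=16, value 19+26=45
- drill+radar: mass 6+10=16, value 27+11=38
Best: 60 sci.

60 sci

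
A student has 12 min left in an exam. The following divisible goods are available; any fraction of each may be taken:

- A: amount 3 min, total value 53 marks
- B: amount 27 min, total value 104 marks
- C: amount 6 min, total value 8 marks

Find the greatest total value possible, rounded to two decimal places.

Take in order of value per unit:
- A (53/3 per unit): all 3 → value 53, running total 53.00
- B (104/27 per unit): 9 of 27 → value 9×104/27 = 34.6667, running total 87.67
Total 87.67.

87.67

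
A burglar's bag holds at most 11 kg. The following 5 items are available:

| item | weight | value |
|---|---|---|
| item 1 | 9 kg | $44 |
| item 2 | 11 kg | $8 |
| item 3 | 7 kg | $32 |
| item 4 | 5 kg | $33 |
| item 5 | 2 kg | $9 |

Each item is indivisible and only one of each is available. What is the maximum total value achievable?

This is a 0/1 knapsack; check combinations near the capacity.
- item 1+item 5: weight 9+2=11, value 44+9=53
- item 1: weight 9, value 44
- item 4+item 5: weight 5+2=7, value 33+9=42
- item 3+item 5: weight 7+2=9, value 32+9=41
Best: $53.

$53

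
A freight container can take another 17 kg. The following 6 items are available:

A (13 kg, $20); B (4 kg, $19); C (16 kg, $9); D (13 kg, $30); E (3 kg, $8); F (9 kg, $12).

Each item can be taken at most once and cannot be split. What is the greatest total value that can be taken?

$49

Check high-value combinations within 17 kg:
- B+D: weight 4+13=17, value 19+30=49
- B+E+F: weight 4+3+9=16, value 19+8+12=39
- A+B: weight 13+4=17, value 20+19=39
- D+E: weight 13+3=16, value 30+8=38
- B+F: weight 4+9=13, value 19+12=31
Best: $49.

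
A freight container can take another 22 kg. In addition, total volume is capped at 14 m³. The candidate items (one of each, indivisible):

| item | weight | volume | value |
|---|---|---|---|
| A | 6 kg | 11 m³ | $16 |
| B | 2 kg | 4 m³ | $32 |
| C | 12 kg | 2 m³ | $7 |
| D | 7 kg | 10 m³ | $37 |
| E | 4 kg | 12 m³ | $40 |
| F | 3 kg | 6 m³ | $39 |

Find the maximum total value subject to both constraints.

Feasible sets respecting both limits:
- B+C+F: weight 17, volume 12, value 78
- B+F: weight 5, volume 10, value 71
- B+D: weight 9, volume 14, value 69
Best: $78.

$78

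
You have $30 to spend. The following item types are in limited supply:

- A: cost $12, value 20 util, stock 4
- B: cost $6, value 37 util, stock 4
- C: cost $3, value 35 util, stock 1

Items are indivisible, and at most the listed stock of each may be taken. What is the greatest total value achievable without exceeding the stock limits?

Best selections within cost 30 and stock limits:
- 4×B + 1×C: cost 27, value 183
- 4×B: cost 24, value 148
Best: 183 util.

183 util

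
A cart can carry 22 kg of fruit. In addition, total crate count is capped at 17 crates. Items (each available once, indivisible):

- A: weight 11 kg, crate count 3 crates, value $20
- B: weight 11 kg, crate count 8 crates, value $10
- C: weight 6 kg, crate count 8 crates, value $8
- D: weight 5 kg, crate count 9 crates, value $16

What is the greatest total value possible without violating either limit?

$36

Feasible sets respecting both limits:
- A+D: weight 16, crate count 12, value 36
- A+B: weight 22, crate count 11, value 30
- A+C: weight 17, crate count 11, value 28
Best: $36.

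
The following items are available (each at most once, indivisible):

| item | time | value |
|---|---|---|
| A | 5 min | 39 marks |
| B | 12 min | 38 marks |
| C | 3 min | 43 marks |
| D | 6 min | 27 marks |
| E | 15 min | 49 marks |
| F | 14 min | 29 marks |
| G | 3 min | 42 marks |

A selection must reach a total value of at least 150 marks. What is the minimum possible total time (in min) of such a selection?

Subsets with value ≥ 150, sorted by total time:
- A+C+D+G: time 17, value 151
- A+B+C+G: time 23, value 162
- B+C+D+G: time 24, value 150
Minimum time: 17 min.

17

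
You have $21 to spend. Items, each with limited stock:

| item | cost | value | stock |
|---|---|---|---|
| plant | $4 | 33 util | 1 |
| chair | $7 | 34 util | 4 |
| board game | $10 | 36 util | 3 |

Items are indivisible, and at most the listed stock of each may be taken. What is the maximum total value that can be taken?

103 util

Best selections within cost 21 and stock limits:
- 1×plant + 1×chair + 1×board game: cost 21, value 103
- 3×chair: cost 21, value 102
- 1×plant + 2×chair: cost 18, value 101
- 2×board game: cost 20, value 72
Best: 103 util.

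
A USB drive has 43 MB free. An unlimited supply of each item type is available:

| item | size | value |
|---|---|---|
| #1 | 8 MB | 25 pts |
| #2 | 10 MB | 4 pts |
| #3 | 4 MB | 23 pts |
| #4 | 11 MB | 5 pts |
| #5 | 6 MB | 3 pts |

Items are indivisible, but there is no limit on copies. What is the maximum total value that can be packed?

Best value-per-unit is #3 at 23/4, and filling with it alone uses size 10×4=40. No mix of the others beats 10×23 = 230.

230 pts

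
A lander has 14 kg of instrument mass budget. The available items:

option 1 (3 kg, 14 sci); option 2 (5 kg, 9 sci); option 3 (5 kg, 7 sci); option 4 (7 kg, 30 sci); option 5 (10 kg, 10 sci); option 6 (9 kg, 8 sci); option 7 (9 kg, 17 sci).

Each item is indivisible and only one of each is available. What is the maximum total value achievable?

Check high-value combinations within 14 kg:
- option 1+option 4: mass 3+7=10, value 14+30=44
- option 2+option 4: mass 5+7=12, value 9+30=39
- option 3+option 4: mass 5+7=12, value 7+30=37
- option 1+option 7: mass 3+9=12, value 14+17=31
Best: 44 sci.

44 sci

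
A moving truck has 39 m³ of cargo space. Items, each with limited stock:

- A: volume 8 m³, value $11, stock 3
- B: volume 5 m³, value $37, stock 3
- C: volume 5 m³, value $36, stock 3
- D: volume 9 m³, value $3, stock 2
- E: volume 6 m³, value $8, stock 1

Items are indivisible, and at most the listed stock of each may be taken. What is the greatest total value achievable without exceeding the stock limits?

$230

Top feasible selections:
- 1×A + 3×B + 3×C: volume 38, value 230
- 3×B + 3×C + 1×E: volume 36, value 227
Best: $230.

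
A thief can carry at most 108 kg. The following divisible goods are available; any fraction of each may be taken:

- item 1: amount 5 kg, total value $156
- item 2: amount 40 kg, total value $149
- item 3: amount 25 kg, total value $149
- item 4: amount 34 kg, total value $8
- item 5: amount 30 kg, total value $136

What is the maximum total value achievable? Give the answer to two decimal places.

591.88

Take in order of value per unit:
- item 1 (156/5 per unit): all 5 → value 156, running total 156.00
- item 3 (149/25 per unit): all 25 → value 149, running total 305.00
- item 5 (136/30 per unit): all 30 → value 136, running total 441.00
- item 2 (149/40 per unit): all 40 → value 149, running total 590.00
- item 4 (8/34 per unit): 8 of 34 → value 8×8/34 = 1.8824, running total 591.88
Total 591.88.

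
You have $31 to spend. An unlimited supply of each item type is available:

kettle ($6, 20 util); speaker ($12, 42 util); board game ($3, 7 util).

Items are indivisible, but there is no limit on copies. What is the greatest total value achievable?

Best value-per-unit is speaker at 42/12; filling with it alone gives 2×42 = 84.
Optimal mix: 1×kettle + 2×speaker → cost 30, value 104.

104 util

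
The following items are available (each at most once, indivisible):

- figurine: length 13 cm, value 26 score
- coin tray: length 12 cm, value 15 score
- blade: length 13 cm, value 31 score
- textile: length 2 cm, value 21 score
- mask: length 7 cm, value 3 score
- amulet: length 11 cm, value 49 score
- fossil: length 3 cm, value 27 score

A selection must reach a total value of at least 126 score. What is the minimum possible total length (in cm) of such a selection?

Subsets with value ≥ 126, sorted by total length:
- blade+textile+amulet+fossil: length 29, value 128
- blade+textile+mask+amulet+fossil: length 36, value 131
Minimum length: 29 cm.

29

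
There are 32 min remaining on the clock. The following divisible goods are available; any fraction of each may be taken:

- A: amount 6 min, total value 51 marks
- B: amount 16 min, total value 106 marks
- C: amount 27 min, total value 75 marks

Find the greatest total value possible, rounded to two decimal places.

Take in order of value per unit:
- A (51/6 per unit): all 6 → value 51, running total 51.00
- B (106/16 per unit): all 16 → value 106, running total 157.00
- C (75/27 per unit): 10 of 27 → value 10×75/27 = 27.7778, running total 184.78
Total 184.78.

184.78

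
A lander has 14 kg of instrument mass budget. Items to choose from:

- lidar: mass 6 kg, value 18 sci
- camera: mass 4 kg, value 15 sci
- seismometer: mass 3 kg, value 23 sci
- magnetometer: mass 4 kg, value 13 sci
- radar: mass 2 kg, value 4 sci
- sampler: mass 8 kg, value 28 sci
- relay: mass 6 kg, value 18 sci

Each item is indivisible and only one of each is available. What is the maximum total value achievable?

Check high-value combinations within 14 kg:
- lidar+camera+seismometer: mass 6+4+3=13, value 18+15+23=56
- camera+seismometer+relay: mass 4+3+6=13, value 15+23+18=56
- camera+seismometer+magnetometer+radar: mass 4+3+4+2=13, value 15+23+13+4=55
- seismometer+radar+sampler: mass 3+2+8=13, value 23+4+28=55
- lidar+seismometer+magnetometer: mass 6+3+4=13, value 18+23+13=54
Best: 56 sci.

56 sci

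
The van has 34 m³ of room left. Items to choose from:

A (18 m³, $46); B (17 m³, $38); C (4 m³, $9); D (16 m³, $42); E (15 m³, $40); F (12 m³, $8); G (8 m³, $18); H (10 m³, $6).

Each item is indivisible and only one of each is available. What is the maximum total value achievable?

$88

Check high-value combinations within 34 m³:
- A+D: volume 18+16=34, value 46+42=88
- A+E: volume 18+15=33, value 46+40=86
- D+E: volume 16+15=31, value 42+40=82
- B+D: volume 17+16=33, value 38+42=80
Best: $88.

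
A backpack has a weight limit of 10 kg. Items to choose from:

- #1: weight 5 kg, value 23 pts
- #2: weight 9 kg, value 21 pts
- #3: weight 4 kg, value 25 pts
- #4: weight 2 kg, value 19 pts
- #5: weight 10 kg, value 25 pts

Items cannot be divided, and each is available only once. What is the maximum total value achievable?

This is a 0/1 knapsack; check combinations near the capacity.
- #1+#3: weight 5+4=9, value 23+25=48
- #3+#4: weight 4+2=6, value 25+19=44
- #1+#4: weight 5+2=7, value 23+19=42
- #3: weight 4, value 25
- #5: weight 10, value 25
Best: 48 pts.

48 pts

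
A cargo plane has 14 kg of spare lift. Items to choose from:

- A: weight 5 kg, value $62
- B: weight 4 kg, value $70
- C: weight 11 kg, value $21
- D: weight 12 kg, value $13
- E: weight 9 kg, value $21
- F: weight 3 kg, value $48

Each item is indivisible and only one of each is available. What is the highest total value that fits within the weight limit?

$180

This is a 0/1 knapsack; check combinations near the capacity.
- A+B+F: weight 5+4+3=12, value 62+70+48=180
- A+B: weight 5+4=9, value 62+70=132
- B+F: weight 4+3=7, value 70+48=118
- A+F: weight 5+3=8, value 62+48=110
Best: $180.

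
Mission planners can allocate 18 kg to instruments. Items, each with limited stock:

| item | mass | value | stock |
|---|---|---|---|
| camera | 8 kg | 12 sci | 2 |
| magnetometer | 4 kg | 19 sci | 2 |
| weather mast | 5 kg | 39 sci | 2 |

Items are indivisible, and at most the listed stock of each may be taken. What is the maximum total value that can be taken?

Top feasible selections:
- 2×magnetometer + 2×weather mast: mass 18, value 116
- 1×magnetometer + 2×weather mast: mass 14, value 97
- 1×camera + 2×weather mast: mass 18, value 90
Best: 116 sci.

116 sci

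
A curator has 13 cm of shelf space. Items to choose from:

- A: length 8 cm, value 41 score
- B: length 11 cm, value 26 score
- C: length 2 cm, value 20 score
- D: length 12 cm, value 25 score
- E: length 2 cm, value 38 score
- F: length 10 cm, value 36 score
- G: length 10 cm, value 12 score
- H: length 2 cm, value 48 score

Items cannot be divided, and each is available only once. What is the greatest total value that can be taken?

Check high-value combinations within 13 cm:
- A+E+H: length 8+2+2=12, value 41+38+48=127
- A+C+H: length 8+2+2=12, value 41+20+48=109
- C+E+H: length 2+2+2=6, value 20+38+48=106
- A+C+E: length 8+2+2=12, value 41+20+38=99
- A+H: length 8+2=10, value 41+48=89
Best: 127 score.

127 score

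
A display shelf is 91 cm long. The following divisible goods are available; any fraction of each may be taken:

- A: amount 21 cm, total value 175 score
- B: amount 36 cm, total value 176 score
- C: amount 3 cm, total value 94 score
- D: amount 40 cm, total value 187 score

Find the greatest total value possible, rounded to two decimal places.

Take in order of value per unit:
- C (94/3 per unit): all 3 → value 94, running total 94.00
- A (175/21 per unit): all 21 → value 175, running total 269.00
- B (176/36 per unit): all 36 → value 176, running total 445.00
- D (187/40 per unit): 31 of 40 → value 31×187/40 = 144.9250, running total 589.93
Total 589.93.

589.93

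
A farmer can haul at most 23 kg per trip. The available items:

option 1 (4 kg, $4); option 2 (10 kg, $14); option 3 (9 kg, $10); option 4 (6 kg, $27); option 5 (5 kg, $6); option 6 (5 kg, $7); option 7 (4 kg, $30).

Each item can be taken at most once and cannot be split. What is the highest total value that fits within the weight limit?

$71

Check high-value combinations within 23 kg:
- option 2+option 4+option 7: weight 10+6+4=20, value 14+27+30=71
- option 1+option 3+option 4+option 7: weight 4+9+6+4=23, value 4+10+27+30=71
- option 4+option 5+option 6+option 7: weight 6+5+5+4=20, value 27+6+7+30=70
- option 1+option 4+option 6+option 7: weight 4+6+5+4=19, value 4+27+7+30=68
Best: $71.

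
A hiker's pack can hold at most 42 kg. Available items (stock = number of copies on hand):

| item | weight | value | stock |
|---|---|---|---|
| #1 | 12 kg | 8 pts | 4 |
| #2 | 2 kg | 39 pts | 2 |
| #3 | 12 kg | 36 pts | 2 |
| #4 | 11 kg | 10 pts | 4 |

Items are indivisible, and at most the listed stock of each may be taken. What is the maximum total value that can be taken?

160 pts

Best selections within weight 42 and stock limits:
- 2×#2 + 2×#3 + 1×#4: weight 39, value 160
- 1×#1 + 2×#2 + 2×#3: weight 40, value 158
Best: 160 pts.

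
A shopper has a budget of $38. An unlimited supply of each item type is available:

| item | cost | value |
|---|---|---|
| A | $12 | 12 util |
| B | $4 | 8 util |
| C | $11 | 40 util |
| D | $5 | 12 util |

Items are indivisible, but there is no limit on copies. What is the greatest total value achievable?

132 util

Best value-per-unit is C at 40/11; filling with it alone gives 3×40 = 120.
Optimal mix: 3×C + 1×D → cost 38, value 132.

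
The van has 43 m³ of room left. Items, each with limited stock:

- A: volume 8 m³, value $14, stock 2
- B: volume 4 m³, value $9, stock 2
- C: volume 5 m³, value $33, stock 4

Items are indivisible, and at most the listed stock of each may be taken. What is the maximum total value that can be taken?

$169

Top feasible selections:
- 2×A + 1×B + 4×C: volume 40, value 169
- 1×A + 2×B + 4×C: volume 36, value 164
- 2×A + 4×C: volume 36, value 160
- 1×A + 1×B + 4×C: volume 32, value 155
Best: $169.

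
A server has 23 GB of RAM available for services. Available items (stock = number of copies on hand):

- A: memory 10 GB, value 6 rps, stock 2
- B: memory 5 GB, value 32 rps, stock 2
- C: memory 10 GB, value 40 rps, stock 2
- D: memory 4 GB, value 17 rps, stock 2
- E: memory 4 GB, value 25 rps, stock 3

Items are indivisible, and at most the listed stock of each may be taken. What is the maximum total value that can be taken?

Best selections within memory 23 and stock limits:
- 2×B + 3×E: memory 22, value 139
- 2×B + 1×D + 2×E: memory 22, value 131
- 1×B + 1×D + 3×E: memory 21, value 124
- 2×B + 2×D + 1×E: memory 22, value 123
Best: 139 rps.

139 rps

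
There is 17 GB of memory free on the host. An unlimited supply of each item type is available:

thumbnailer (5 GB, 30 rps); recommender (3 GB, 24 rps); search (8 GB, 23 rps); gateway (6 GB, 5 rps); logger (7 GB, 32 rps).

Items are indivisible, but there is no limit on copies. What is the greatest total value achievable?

126 rps

Best value-per-unit is recommender at 24/3; filling with it alone gives 5×24 = 120.
Optimal mix: 1×thumbnailer + 4×recommender → memory 17, value 126.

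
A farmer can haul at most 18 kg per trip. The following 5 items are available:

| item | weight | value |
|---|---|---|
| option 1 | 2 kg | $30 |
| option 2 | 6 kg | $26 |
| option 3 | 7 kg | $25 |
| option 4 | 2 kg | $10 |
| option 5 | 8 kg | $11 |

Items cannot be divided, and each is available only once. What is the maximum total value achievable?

Check high-value combinations within 18 kg:
- option 1+option 2+option 3+option 4: weight 2+6+7+2=17, value 30+26+25+10=91
- option 1+option 2+option 3: weight 2+6+7=15, value 30+26+25=81
- option 1+option 2+option 4+option 5: weight 2+6+2+8=18, value 30+26+10+11=77
- option 1+option 2+option 5: weight 2+6+8=16, value 30+26+11=67
Best: $91.

$91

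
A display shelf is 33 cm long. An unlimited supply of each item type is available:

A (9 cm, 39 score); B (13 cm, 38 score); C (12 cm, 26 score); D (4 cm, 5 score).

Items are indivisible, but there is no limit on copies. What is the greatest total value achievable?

Best value-per-unit is A at 39/9; filling with it alone gives 3×39 = 117.
Optimal mix: 3×A + 1×D → length 31, value 122.

122 score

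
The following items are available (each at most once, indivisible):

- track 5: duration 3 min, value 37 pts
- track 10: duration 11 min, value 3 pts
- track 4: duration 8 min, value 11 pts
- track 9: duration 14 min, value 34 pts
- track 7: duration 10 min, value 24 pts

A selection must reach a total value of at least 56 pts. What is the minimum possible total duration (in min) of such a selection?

13

Subsets with value ≥ 56, sorted by total duration:
- track 5+track 7: duration 13, value 61
- track 5+track 9: duration 17, value 71
Minimum duration: 13 min.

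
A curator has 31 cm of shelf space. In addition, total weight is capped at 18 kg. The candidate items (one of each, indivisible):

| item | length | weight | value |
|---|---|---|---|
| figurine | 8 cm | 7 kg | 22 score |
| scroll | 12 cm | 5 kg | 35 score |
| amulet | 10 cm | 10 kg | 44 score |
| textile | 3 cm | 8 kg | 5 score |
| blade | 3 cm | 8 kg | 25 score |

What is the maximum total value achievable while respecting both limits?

79 score

Feasible sets respecting both limits:
- scroll+amulet: length 22, weight 15, value 79
- amulet+blade: length 13, weight 18, value 69
- figurine+amulet: length 18, weight 17, value 66
- scroll+blade: length 15, weight 13, value 60
Best: 79 score.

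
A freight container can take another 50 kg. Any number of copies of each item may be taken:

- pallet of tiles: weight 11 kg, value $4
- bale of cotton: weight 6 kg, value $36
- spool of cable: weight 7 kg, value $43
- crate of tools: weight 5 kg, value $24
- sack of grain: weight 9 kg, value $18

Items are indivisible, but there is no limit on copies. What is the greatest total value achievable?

$302

Best value-per-unit is spool of cable at 43/7; filling with it alone gives 7×43 = 301.
Optimal mix: 6×bale of cotton + 2×spool of cable → weight 50, value 302.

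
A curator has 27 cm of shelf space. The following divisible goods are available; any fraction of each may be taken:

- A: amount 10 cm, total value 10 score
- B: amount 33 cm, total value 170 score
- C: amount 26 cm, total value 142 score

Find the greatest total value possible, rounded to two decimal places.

Take in order of value per unit:
- C (142/26 per unit): all 26 → value 142, running total 142.00
- B (170/33 per unit): 1 of 33 → value 1×170/33 = 5.1515, running total 147.15
Total 147.15.

147.15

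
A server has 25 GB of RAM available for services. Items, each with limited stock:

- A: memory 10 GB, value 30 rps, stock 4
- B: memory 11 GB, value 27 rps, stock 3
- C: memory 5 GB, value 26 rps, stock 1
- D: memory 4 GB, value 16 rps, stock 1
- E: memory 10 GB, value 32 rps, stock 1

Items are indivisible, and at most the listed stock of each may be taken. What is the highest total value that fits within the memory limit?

88 rps

Top feasible selections:
- 1×A + 1×C + 1×E: memory 25, value 88
- 2×A + 1×C: memory 25, value 86
Best: 88 rps.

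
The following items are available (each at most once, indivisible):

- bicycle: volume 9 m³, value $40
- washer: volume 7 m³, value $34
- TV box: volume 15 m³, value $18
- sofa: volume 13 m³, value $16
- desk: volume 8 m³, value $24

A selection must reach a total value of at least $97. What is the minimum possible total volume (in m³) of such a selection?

24

Subsets with value ≥ 97, sorted by total volume:
- bicycle+washer+desk: volume 24, value 98
- bicycle+washer+sofa+desk: volume 37, value 114
- bicycle+washer+TV box+desk: volume 39, value 116
Minimum volume: 24 m³.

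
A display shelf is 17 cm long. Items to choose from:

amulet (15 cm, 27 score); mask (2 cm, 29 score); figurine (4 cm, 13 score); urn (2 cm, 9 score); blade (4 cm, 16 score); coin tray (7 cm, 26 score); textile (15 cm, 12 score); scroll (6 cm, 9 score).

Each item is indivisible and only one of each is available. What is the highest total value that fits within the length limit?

84 score

Check high-value combinations within 17 cm:
- mask+figurine+blade+coin tray: length 2+4+4+7=17, value 29+13+16+26=84
- mask+urn+blade+coin tray: length 2+2+4+7=15, value 29+9+16+26=80
- mask+figurine+urn+coin tray: length 2+4+2+7=15, value 29+13+9+26=77
- mask+urn+coin tray+scroll: length 2+2+7+6=17, value 29+9+26+9=73
Best: 84 score.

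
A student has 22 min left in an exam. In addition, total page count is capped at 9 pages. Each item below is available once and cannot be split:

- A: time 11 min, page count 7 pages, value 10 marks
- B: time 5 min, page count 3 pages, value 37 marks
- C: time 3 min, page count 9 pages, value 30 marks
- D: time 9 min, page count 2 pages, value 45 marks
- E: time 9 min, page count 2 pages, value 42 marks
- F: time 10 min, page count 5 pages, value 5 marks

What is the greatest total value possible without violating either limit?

Feasible sets respecting both limits:
- D+E: time 18, page count 4, value 87
- B+D: time 14, page count 5, value 82
- B+E: time 14, page count 5, value 79
- A+D: time 20, page count 9, value 55
Best: 87 marks.

87 marks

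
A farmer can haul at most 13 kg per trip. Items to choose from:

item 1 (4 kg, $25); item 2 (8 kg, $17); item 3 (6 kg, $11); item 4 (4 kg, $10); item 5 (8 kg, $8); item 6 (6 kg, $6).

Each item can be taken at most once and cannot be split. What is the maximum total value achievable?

This is a 0/1 knapsack; check combinations near the capacity.
- item 1+item 2: weight 4+8=12, value 25+17=42
- item 1+item 3: weight 4+6=10, value 25+11=36
- item 1+item 4: weight 4+4=8, value 25+10=35
Best: $42.

$42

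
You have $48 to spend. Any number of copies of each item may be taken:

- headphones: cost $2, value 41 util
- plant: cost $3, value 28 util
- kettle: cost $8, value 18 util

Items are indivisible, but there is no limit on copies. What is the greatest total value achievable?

984 util

Best value-per-unit is headphones at 41/2, and filling with it alone uses cost 24×2=48. No mix of the others beats 24×41 = 984.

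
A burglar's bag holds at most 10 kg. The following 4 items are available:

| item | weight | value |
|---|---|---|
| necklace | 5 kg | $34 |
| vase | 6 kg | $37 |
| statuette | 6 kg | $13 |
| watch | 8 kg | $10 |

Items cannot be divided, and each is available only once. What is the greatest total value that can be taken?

$37

Check high-value combinations within 10 kg:
- vase: weight 6, value 37
- necklace: weight 5, value 34
- statuette: weight 6, value 13
- watch: weight 8, value 10
Best: $37.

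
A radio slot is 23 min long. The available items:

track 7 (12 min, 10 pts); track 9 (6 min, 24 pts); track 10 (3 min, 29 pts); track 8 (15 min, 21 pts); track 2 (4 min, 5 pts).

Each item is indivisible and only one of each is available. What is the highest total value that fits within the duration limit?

Check high-value combinations within 23 min:
- track 7+track 9+track 10: duration 12+6+3=21, value 10+24+29=63
- track 9+track 10+track 2: duration 6+3+4=13, value 24+29+5=58
- track 10+track 8+track 2: duration 3+15+4=22, value 29+21+5=55
- track 9+track 10: duration 6+3=9, value 24+29=53
- track 10+track 8: duration 3+15=18, value 29+21=50
Best: 63 pts.

63 pts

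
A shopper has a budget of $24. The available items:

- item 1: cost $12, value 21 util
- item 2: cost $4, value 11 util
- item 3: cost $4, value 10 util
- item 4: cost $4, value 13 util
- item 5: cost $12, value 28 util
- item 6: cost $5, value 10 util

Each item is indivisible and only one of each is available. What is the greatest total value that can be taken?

62 util

This is a 0/1 knapsack; check combinations near the capacity.
- item 2+item 3+item 4+item 5: cost 4+4+4+12=24, value 11+10+13+28=62
- item 1+item 2+item 3+item 4: cost 12+4+4+4=24, value 21+11+10+13=55
- item 2+item 4+item 5: cost 4+4+12=20, value 11+13+28=52
- item 3+item 4+item 5: cost 4+4+12=20, value 10+13+28=51
Best: 62 util.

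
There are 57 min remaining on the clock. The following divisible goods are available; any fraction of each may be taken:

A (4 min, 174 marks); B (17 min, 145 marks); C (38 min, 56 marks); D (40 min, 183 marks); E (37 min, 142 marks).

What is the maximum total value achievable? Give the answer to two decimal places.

Take in order of value per unit:
- A (174/4 per unit): all 4 → value 174, running total 174.00
- B (145/17 per unit): all 17 → value 145, running total 319.00
- D (183/40 per unit): 36 of 40 → value 36×183/40 = 164.7000, running total 483.70
Total 483.70.

483.70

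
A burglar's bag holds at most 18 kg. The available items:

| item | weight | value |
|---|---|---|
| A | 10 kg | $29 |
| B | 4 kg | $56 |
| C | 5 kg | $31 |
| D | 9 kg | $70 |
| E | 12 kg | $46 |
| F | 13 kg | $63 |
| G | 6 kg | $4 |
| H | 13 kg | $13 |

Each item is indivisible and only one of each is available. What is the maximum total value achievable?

$157

Check high-value combinations within 18 kg:
- B+C+D: weight 4+5+9=18, value 56+31+70=157
- B+D: weight 4+9=13, value 56+70=126
- B+F: weight 4+13=17, value 56+63=119
- B+E: weight 4+12=16, value 56+46=102
Best: $157.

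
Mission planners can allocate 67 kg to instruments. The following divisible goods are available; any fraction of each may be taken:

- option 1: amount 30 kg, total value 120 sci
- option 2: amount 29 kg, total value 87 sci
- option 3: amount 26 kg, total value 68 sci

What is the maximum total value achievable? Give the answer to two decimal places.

227.92

Take in order of value per unit:
- option 1 (120/30 per unit): all 30 → value 120, running total 120.00
- option 2 (87/29 per unit): all 29 → value 87, running total 207.00
- option 3 (68/26 per unit): 8 of 26 → value 8×68/26 = 20.9231, running total 227.92
Total 227.92.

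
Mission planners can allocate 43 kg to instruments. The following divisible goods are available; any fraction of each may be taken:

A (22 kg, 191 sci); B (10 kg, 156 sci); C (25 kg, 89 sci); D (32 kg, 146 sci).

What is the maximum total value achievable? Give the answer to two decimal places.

Take in order of value per unit:
- B (156/10 per unit): all 10 → value 156, running total 156.00
- A (191/22 per unit): all 22 → value 191, running total 347.00
- D (146/32 per unit): 11 of 32 → value 11×146/32 = 50.1875, running total 397.19
Total 397.19.

397.19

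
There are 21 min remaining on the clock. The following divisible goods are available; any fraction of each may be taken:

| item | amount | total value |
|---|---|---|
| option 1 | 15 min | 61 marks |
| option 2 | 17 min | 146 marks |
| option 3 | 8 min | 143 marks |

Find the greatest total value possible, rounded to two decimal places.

254.65

Take in order of value per unit:
- option 3 (143/8 per unit): all 8 → value 143, running total 143.00
- option 2 (146/17 per unit): 13 of 17 → value 13×146/17 = 111.6471, running total 254.65
Total 254.65.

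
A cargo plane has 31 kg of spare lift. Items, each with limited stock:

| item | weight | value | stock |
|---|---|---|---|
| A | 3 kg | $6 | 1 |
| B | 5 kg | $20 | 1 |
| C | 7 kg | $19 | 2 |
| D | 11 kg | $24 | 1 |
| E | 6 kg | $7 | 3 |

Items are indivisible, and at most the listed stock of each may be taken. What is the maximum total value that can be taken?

Best selections within weight 31 and stock limits:
- 1×B + 2×C + 1×D: weight 30, value 82
- 1×B + 2×C + 2×E: weight 31, value 72
- 1×A + 1×B + 2×C + 1×E: weight 28, value 71
- 1×B + 1×C + 1×D + 1×E: weight 29, value 70
Best: $82.

$82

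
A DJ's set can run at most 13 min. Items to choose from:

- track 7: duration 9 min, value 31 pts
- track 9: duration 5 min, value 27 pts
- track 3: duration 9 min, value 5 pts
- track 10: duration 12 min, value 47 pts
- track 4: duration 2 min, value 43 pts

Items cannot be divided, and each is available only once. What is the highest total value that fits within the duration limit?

This is a 0/1 knapsack; check combinations near the capacity.
- track 7+track 4: duration 9+2=11, value 31+43=74
- track 9+track 4: duration 5+2=7, value 27+43=70
- track 3+track 4: duration 9+2=11, value 5+43=48
- track 10: duration 12, value 47
Best: 74 pts.

74 pts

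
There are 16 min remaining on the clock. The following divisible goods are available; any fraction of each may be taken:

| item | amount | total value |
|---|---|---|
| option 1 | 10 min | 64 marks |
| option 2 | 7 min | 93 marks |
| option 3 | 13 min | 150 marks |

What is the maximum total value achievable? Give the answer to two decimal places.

Take in order of value per unit:
- option 2 (93/7 per unit): all 7 → value 93, running total 93.00
- option 3 (150/13 per unit): 9 of 13 → value 9×150/13 = 103.8462, running total 196.85
Total 196.85.

196.85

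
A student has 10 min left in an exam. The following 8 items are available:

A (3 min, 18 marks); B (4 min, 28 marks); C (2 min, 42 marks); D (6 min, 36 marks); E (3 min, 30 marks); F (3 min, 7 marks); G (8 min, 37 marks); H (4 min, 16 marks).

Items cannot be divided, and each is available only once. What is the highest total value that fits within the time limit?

100 marks

Check high-value combinations within 10 min:
- B+C+E: time 4+2+3=9, value 28+42+30=100
- A+C+E: time 3+2+3=8, value 18+42+30=90
- A+B+C: time 3+4+2=9, value 18+28+42=88
- C+E+H: time 2+3+4=9, value 42+30+16=88
Best: 100 marks.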